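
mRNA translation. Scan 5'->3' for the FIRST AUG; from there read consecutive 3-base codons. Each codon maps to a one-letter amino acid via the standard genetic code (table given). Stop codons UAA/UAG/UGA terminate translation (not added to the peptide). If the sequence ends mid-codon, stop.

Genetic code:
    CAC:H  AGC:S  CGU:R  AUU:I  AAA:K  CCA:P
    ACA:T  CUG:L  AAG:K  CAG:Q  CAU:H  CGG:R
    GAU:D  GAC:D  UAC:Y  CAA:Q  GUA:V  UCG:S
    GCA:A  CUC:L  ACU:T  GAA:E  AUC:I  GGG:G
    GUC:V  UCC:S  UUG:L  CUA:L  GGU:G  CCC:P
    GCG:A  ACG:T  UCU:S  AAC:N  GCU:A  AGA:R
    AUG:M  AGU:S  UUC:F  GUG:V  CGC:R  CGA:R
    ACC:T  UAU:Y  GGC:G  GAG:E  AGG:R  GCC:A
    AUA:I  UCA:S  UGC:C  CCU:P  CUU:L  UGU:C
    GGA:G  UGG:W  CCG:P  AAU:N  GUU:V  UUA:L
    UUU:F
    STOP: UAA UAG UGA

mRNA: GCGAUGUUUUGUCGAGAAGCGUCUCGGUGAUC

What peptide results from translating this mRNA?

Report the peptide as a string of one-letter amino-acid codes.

start AUG at pos 3
pos 3: AUG -> M; peptide=M
pos 6: UUU -> F; peptide=MF
pos 9: UGU -> C; peptide=MFC
pos 12: CGA -> R; peptide=MFCR
pos 15: GAA -> E; peptide=MFCRE
pos 18: GCG -> A; peptide=MFCREA
pos 21: UCU -> S; peptide=MFCREAS
pos 24: CGG -> R; peptide=MFCREASR
pos 27: UGA -> STOP

Answer: MFCREASR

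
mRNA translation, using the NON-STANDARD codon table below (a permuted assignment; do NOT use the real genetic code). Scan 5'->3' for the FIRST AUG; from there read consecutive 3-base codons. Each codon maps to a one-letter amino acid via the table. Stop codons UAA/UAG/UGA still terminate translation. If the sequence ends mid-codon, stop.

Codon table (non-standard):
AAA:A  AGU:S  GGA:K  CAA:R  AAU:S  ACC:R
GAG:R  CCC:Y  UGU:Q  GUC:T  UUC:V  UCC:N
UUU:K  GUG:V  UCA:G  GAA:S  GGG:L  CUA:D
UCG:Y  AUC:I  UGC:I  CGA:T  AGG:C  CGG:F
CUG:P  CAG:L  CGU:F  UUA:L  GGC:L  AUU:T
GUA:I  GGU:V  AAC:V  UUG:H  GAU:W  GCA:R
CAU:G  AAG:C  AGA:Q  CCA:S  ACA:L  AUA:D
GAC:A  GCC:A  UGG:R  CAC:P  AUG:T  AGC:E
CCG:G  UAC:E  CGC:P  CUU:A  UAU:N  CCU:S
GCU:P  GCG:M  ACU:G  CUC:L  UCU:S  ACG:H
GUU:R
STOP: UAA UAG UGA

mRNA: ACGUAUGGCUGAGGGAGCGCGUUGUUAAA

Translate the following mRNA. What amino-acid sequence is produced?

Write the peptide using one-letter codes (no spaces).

start AUG at pos 4
pos 4: AUG -> T; peptide=T
pos 7: GCU -> P; peptide=TP
pos 10: GAG -> R; peptide=TPR
pos 13: GGA -> K; peptide=TPRK
pos 16: GCG -> M; peptide=TPRKM
pos 19: CGU -> F; peptide=TPRKMF
pos 22: UGU -> Q; peptide=TPRKMFQ
pos 25: UAA -> STOP

Answer: TPRKMFQ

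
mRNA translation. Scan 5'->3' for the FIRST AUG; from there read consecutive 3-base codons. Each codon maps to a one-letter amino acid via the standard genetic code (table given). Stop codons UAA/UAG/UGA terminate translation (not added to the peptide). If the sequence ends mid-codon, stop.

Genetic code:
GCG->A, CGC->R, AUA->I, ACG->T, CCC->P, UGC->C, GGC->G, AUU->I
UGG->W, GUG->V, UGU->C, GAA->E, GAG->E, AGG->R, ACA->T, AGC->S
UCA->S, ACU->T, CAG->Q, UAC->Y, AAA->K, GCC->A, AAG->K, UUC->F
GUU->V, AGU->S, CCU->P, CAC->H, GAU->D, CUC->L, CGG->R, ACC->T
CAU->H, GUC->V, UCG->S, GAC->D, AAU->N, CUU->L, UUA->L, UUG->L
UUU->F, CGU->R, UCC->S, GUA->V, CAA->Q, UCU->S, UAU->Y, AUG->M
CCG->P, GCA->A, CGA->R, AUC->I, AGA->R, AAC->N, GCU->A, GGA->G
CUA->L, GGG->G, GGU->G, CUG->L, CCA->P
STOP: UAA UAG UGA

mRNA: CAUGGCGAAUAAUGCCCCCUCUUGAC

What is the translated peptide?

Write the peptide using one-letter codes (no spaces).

Answer: MANNAPS

Derivation:
start AUG at pos 1
pos 1: AUG -> M; peptide=M
pos 4: GCG -> A; peptide=MA
pos 7: AAU -> N; peptide=MAN
pos 10: AAU -> N; peptide=MANN
pos 13: GCC -> A; peptide=MANNA
pos 16: CCC -> P; peptide=MANNAP
pos 19: UCU -> S; peptide=MANNAPS
pos 22: UGA -> STOP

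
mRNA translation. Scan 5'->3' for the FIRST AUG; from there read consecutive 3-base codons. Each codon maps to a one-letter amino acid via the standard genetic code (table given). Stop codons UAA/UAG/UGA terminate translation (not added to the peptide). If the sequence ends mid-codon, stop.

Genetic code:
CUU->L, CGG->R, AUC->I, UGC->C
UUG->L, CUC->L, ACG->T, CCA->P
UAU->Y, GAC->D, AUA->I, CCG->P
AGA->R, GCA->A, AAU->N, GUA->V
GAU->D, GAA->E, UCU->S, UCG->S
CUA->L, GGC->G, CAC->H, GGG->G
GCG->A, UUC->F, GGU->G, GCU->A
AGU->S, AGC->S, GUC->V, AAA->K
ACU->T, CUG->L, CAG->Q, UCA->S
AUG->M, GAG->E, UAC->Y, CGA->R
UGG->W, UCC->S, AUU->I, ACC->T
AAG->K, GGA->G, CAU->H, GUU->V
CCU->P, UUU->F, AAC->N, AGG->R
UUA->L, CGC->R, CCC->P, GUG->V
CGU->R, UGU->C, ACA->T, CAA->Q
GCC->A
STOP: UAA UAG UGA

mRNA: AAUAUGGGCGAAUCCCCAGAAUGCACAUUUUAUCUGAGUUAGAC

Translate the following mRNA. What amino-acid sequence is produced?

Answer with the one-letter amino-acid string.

start AUG at pos 3
pos 3: AUG -> M; peptide=M
pos 6: GGC -> G; peptide=MG
pos 9: GAA -> E; peptide=MGE
pos 12: UCC -> S; peptide=MGES
pos 15: CCA -> P; peptide=MGESP
pos 18: GAA -> E; peptide=MGESPE
pos 21: UGC -> C; peptide=MGESPEC
pos 24: ACA -> T; peptide=MGESPECT
pos 27: UUU -> F; peptide=MGESPECTF
pos 30: UAU -> Y; peptide=MGESPECTFY
pos 33: CUG -> L; peptide=MGESPECTFYL
pos 36: AGU -> S; peptide=MGESPECTFYLS
pos 39: UAG -> STOP

Answer: MGESPECTFYLS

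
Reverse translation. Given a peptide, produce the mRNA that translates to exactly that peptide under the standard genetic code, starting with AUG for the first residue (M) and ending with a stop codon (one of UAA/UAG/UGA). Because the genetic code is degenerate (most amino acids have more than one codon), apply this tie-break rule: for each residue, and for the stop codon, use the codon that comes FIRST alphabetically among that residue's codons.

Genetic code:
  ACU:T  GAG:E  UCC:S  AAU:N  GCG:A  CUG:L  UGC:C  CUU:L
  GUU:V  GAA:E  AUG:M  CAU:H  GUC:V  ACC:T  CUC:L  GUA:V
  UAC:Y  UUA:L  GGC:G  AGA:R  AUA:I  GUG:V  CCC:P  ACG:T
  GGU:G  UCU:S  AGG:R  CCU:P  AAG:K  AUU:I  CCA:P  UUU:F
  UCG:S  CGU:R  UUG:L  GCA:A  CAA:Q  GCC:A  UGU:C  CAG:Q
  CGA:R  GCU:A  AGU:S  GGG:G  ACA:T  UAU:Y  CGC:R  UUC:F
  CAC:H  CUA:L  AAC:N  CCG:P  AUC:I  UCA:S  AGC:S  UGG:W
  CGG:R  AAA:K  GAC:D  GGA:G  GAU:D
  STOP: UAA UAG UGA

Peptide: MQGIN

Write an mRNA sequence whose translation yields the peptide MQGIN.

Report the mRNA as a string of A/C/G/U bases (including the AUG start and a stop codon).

residue 1: M -> AUG (start codon)
residue 2: Q codons sorted = CAA,CAG -> pick first = CAA
residue 3: G codons sorted = GGA,GGC,GGG,GGU -> pick first = GGA
residue 4: I codons sorted = AUA,AUC,AUU -> pick first = AUA
residue 5: N codons sorted = AAC,AAU -> pick first = AAC
terminator: stop codons sorted = UAA,UAG,UGA -> pick first = UAA

Answer: mRNA: AUGCAAGGAAUAAACUAA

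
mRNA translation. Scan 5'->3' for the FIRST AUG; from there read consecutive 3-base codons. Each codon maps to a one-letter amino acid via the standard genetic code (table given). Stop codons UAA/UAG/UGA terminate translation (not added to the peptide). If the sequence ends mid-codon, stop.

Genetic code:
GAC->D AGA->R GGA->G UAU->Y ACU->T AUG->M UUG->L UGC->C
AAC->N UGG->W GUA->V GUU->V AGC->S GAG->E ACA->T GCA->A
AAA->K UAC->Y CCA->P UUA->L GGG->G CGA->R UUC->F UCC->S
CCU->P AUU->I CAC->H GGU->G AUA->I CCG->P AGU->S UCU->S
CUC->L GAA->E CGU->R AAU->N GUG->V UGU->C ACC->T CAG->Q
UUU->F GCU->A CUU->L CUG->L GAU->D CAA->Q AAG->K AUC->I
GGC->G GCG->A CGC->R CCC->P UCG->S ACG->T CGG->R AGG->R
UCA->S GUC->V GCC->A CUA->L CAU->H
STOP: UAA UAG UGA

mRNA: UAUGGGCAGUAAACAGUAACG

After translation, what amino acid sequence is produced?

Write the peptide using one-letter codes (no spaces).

Answer: MGSKQ

Derivation:
start AUG at pos 1
pos 1: AUG -> M; peptide=M
pos 4: GGC -> G; peptide=MG
pos 7: AGU -> S; peptide=MGS
pos 10: AAA -> K; peptide=MGSK
pos 13: CAG -> Q; peptide=MGSKQ
pos 16: UAA -> STOP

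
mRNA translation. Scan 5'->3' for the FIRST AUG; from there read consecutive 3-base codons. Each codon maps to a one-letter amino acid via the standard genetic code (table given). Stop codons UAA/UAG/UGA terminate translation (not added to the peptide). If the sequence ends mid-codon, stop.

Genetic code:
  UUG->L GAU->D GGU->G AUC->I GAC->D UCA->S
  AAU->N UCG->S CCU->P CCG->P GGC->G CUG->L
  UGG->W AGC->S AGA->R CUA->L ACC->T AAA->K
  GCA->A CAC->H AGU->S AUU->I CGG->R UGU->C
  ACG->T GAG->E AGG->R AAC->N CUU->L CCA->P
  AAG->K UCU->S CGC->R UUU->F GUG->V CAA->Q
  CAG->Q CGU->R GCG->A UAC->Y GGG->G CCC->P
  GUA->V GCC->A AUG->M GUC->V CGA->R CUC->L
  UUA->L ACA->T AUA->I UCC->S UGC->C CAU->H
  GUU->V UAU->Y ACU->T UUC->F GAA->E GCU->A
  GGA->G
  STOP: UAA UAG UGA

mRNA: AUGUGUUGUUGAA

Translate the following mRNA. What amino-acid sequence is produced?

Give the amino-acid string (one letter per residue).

Answer: MCC

Derivation:
start AUG at pos 0
pos 0: AUG -> M; peptide=M
pos 3: UGU -> C; peptide=MC
pos 6: UGU -> C; peptide=MCC
pos 9: UGA -> STOP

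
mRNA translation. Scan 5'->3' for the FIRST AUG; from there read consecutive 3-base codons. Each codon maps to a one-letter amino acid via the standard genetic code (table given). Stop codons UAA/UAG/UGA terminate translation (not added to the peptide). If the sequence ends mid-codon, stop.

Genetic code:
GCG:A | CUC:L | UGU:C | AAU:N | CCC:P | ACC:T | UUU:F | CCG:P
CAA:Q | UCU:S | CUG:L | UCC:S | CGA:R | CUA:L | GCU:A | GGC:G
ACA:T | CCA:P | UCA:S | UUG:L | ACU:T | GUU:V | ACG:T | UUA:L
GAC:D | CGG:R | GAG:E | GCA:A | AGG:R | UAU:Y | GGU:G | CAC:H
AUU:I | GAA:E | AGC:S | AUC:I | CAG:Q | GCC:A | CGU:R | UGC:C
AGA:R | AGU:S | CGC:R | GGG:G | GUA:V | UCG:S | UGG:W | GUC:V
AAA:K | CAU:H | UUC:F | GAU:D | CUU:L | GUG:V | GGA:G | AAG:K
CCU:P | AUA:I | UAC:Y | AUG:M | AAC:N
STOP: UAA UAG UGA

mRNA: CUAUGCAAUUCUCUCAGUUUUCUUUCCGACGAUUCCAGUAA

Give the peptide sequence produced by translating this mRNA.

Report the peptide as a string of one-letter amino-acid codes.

start AUG at pos 2
pos 2: AUG -> M; peptide=M
pos 5: CAA -> Q; peptide=MQ
pos 8: UUC -> F; peptide=MQF
pos 11: UCU -> S; peptide=MQFS
pos 14: CAG -> Q; peptide=MQFSQ
pos 17: UUU -> F; peptide=MQFSQF
pos 20: UCU -> S; peptide=MQFSQFS
pos 23: UUC -> F; peptide=MQFSQFSF
pos 26: CGA -> R; peptide=MQFSQFSFR
pos 29: CGA -> R; peptide=MQFSQFSFRR
pos 32: UUC -> F; peptide=MQFSQFSFRRF
pos 35: CAG -> Q; peptide=MQFSQFSFRRFQ
pos 38: UAA -> STOP

Answer: MQFSQFSFRRFQ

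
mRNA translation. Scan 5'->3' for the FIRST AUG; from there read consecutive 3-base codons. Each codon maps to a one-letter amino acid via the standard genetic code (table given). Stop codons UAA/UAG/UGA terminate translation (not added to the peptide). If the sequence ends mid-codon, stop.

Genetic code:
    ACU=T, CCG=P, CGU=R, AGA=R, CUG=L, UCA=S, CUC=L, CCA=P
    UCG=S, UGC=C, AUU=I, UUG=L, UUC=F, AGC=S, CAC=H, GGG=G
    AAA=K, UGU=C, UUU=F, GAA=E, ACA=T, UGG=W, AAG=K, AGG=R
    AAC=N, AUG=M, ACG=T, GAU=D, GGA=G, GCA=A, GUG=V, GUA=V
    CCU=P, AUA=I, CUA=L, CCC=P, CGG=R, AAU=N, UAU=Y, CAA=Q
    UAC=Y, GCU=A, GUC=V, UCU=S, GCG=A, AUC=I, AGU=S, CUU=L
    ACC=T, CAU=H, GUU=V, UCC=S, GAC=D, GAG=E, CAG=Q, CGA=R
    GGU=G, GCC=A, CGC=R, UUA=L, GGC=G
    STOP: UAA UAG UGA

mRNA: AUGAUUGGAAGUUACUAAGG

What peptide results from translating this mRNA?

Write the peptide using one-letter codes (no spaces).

Answer: MIGSY

Derivation:
start AUG at pos 0
pos 0: AUG -> M; peptide=M
pos 3: AUU -> I; peptide=MI
pos 6: GGA -> G; peptide=MIG
pos 9: AGU -> S; peptide=MIGS
pos 12: UAC -> Y; peptide=MIGSY
pos 15: UAA -> STOP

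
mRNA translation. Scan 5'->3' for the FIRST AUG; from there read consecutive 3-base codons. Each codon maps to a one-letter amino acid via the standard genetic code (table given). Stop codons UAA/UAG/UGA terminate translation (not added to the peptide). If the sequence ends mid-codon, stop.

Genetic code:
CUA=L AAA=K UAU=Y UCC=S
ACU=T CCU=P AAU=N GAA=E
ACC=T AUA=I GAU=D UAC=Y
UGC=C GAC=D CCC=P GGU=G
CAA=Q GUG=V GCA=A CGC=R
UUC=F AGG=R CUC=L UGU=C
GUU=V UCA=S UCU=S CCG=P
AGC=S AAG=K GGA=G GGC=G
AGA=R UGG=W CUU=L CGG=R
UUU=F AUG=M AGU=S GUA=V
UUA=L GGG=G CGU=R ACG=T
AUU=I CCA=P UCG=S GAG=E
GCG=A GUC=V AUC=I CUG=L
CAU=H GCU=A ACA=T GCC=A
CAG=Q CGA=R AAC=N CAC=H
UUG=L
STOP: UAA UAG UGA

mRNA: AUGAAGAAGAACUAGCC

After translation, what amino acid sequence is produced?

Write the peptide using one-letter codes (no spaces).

Answer: MKKN

Derivation:
start AUG at pos 0
pos 0: AUG -> M; peptide=M
pos 3: AAG -> K; peptide=MK
pos 6: AAG -> K; peptide=MKK
pos 9: AAC -> N; peptide=MKKN
pos 12: UAG -> STOP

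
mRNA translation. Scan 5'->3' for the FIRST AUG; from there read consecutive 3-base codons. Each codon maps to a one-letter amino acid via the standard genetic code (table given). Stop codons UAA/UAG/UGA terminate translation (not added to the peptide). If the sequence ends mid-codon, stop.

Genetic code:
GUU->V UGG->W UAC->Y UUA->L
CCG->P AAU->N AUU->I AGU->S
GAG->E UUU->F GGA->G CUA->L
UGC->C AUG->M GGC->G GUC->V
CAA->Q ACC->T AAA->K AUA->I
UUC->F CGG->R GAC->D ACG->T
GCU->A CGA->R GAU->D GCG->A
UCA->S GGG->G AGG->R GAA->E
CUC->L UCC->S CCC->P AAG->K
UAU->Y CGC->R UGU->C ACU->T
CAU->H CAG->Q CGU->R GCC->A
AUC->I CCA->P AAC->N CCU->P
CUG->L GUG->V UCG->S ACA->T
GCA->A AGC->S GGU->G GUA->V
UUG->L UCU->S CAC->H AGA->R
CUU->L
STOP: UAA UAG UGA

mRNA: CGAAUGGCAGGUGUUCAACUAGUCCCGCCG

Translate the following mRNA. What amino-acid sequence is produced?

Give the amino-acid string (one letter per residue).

Answer: MAGVQLVPP

Derivation:
start AUG at pos 3
pos 3: AUG -> M; peptide=M
pos 6: GCA -> A; peptide=MA
pos 9: GGU -> G; peptide=MAG
pos 12: GUU -> V; peptide=MAGV
pos 15: CAA -> Q; peptide=MAGVQ
pos 18: CUA -> L; peptide=MAGVQL
pos 21: GUC -> V; peptide=MAGVQLV
pos 24: CCG -> P; peptide=MAGVQLVP
pos 27: CCG -> P; peptide=MAGVQLVPP
pos 30: only 0 nt remain (<3), stop (end of mRNA)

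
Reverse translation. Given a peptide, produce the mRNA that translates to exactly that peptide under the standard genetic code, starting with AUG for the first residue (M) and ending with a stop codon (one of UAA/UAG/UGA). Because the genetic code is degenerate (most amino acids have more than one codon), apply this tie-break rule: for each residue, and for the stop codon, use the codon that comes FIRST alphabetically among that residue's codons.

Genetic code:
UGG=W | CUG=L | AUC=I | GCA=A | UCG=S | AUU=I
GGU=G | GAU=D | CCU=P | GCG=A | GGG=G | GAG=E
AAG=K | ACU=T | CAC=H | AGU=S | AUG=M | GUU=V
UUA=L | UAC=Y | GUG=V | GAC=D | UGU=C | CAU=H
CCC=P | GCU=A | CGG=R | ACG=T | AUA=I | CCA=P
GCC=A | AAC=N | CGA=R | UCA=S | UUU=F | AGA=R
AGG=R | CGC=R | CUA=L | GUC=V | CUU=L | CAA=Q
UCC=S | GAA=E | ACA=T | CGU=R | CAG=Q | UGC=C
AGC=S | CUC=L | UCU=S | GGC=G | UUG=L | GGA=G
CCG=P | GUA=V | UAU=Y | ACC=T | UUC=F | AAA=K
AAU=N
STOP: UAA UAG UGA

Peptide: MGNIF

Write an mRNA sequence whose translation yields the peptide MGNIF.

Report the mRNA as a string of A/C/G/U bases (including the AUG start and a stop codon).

residue 1: M -> AUG (start codon)
residue 2: G codons sorted = GGA,GGC,GGG,GGU -> pick first = GGA
residue 3: N codons sorted = AAC,AAU -> pick first = AAC
residue 4: I codons sorted = AUA,AUC,AUU -> pick first = AUA
residue 5: F codons sorted = UUC,UUU -> pick first = UUC
terminator: stop codons sorted = UAA,UAG,UGA -> pick first = UAA

Answer: mRNA: AUGGGAAACAUAUUCUAA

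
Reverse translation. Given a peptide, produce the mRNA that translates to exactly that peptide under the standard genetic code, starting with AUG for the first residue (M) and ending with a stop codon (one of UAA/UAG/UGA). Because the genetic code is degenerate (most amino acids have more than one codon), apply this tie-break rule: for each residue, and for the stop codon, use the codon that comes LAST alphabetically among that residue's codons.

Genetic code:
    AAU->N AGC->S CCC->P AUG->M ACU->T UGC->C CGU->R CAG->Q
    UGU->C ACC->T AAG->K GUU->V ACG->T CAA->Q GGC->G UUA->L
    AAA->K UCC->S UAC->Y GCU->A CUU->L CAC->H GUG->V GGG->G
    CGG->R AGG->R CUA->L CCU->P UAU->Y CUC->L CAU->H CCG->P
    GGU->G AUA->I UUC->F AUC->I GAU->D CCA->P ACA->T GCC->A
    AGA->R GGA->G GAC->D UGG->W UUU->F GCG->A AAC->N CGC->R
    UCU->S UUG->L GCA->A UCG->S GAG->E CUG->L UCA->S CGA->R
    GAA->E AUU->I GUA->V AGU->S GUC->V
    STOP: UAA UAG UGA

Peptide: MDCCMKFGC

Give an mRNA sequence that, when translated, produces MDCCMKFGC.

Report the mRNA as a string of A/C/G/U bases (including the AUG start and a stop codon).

residue 1: M -> AUG (start codon)
residue 2: D codons sorted = GAC,GAU -> pick last = GAU
residue 3: C codons sorted = UGC,UGU -> pick last = UGU
residue 4: C codons sorted = UGC,UGU -> pick last = UGU
residue 5: M -> AUG (only codon)
residue 6: K codons sorted = AAA,AAG -> pick last = AAG
residue 7: F codons sorted = UUC,UUU -> pick last = UUU
residue 8: G codons sorted = GGA,GGC,GGG,GGU -> pick last = GGU
residue 9: C codons sorted = UGC,UGU -> pick last = UGU
terminator: stop codons sorted = UAA,UAG,UGA -> pick last = UGA

Answer: mRNA: AUGGAUUGUUGUAUGAAGUUUGGUUGUUGA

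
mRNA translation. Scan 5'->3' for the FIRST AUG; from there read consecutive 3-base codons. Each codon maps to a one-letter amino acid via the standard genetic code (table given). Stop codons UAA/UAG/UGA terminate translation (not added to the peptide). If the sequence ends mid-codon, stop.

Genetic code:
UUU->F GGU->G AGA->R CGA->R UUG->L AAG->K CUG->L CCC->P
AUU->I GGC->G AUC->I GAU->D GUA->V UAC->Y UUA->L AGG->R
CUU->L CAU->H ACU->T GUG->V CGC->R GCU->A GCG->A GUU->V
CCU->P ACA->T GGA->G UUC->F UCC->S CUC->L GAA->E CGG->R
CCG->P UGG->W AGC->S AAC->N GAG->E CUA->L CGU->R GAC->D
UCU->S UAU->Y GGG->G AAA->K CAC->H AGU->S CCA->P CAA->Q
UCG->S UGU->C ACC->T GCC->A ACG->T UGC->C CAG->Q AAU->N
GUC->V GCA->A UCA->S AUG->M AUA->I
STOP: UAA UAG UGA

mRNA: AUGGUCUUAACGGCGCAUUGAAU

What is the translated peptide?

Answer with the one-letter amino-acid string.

Answer: MVLTAH

Derivation:
start AUG at pos 0
pos 0: AUG -> M; peptide=M
pos 3: GUC -> V; peptide=MV
pos 6: UUA -> L; peptide=MVL
pos 9: ACG -> T; peptide=MVLT
pos 12: GCG -> A; peptide=MVLTA
pos 15: CAU -> H; peptide=MVLTAH
pos 18: UGA -> STOP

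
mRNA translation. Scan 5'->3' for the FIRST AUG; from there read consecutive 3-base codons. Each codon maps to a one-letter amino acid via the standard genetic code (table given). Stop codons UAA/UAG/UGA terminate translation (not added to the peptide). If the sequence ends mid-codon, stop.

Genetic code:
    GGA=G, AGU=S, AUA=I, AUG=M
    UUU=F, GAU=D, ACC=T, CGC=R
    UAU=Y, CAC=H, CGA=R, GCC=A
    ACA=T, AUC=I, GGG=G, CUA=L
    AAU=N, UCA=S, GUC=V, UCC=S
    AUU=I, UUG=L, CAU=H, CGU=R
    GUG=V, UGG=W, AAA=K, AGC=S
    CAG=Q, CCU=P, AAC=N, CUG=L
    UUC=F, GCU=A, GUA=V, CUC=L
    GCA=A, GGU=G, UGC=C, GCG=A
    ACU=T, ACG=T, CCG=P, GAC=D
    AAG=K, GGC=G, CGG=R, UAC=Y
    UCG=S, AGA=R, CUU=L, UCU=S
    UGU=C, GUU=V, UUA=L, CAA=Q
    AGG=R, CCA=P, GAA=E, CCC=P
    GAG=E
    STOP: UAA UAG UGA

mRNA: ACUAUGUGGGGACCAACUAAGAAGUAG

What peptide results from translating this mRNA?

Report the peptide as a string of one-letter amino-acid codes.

start AUG at pos 3
pos 3: AUG -> M; peptide=M
pos 6: UGG -> W; peptide=MW
pos 9: GGA -> G; peptide=MWG
pos 12: CCA -> P; peptide=MWGP
pos 15: ACU -> T; peptide=MWGPT
pos 18: AAG -> K; peptide=MWGPTK
pos 21: AAG -> K; peptide=MWGPTKK
pos 24: UAG -> STOP

Answer: MWGPTKK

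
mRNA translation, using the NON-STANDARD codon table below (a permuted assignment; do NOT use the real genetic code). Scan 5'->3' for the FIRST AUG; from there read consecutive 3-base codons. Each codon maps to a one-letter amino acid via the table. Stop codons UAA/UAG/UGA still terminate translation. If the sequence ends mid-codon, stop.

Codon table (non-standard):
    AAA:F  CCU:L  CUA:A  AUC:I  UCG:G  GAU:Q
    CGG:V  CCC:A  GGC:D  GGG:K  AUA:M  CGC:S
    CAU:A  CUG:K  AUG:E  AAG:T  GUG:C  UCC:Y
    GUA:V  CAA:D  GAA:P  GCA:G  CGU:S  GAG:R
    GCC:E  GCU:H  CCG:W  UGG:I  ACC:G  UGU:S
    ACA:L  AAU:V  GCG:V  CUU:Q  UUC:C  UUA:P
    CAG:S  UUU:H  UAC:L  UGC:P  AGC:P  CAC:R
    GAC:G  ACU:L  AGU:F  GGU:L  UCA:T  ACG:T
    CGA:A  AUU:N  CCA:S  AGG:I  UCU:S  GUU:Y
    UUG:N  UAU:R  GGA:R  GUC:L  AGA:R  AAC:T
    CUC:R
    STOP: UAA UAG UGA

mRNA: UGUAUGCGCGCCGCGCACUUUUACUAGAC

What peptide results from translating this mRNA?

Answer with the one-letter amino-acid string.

start AUG at pos 3
pos 3: AUG -> E; peptide=E
pos 6: CGC -> S; peptide=ES
pos 9: GCC -> E; peptide=ESE
pos 12: GCG -> V; peptide=ESEV
pos 15: CAC -> R; peptide=ESEVR
pos 18: UUU -> H; peptide=ESEVRH
pos 21: UAC -> L; peptide=ESEVRHL
pos 24: UAG -> STOP

Answer: ESEVRHL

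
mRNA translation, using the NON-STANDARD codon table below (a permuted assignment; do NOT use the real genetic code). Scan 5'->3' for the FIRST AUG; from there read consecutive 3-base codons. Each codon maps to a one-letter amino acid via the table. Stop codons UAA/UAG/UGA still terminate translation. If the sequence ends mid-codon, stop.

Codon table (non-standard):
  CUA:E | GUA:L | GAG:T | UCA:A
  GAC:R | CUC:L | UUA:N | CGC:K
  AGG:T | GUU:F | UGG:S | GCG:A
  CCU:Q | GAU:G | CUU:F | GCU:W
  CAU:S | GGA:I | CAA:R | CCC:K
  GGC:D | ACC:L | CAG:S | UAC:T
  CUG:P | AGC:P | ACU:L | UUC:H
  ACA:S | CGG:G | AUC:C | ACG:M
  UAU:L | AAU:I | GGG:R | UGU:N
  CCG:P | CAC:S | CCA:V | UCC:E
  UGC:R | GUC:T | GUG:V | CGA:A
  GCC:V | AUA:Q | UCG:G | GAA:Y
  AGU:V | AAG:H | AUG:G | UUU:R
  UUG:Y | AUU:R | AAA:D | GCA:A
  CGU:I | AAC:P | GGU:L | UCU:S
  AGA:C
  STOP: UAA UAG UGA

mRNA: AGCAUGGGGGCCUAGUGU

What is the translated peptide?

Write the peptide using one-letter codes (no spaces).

start AUG at pos 3
pos 3: AUG -> G; peptide=G
pos 6: GGG -> R; peptide=GR
pos 9: GCC -> V; peptide=GRV
pos 12: UAG -> STOP

Answer: GRV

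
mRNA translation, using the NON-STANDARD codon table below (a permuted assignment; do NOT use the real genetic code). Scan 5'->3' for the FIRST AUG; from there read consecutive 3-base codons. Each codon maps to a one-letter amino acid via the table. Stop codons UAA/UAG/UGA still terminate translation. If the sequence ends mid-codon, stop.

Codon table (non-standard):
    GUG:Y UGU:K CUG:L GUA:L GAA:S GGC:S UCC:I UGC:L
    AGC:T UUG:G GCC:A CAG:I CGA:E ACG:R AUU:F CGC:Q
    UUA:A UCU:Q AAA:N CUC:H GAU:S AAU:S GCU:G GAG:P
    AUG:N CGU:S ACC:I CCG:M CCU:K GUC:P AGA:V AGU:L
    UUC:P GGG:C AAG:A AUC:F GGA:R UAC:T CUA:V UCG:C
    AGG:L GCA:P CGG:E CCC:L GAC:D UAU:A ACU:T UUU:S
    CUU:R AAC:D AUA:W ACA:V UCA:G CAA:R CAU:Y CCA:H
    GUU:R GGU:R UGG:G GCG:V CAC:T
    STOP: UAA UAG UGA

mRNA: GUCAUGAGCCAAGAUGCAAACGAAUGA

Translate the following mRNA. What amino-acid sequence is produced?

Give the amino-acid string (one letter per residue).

start AUG at pos 3
pos 3: AUG -> N; peptide=N
pos 6: AGC -> T; peptide=NT
pos 9: CAA -> R; peptide=NTR
pos 12: GAU -> S; peptide=NTRS
pos 15: GCA -> P; peptide=NTRSP
pos 18: AAC -> D; peptide=NTRSPD
pos 21: GAA -> S; peptide=NTRSPDS
pos 24: UGA -> STOP

Answer: NTRSPDS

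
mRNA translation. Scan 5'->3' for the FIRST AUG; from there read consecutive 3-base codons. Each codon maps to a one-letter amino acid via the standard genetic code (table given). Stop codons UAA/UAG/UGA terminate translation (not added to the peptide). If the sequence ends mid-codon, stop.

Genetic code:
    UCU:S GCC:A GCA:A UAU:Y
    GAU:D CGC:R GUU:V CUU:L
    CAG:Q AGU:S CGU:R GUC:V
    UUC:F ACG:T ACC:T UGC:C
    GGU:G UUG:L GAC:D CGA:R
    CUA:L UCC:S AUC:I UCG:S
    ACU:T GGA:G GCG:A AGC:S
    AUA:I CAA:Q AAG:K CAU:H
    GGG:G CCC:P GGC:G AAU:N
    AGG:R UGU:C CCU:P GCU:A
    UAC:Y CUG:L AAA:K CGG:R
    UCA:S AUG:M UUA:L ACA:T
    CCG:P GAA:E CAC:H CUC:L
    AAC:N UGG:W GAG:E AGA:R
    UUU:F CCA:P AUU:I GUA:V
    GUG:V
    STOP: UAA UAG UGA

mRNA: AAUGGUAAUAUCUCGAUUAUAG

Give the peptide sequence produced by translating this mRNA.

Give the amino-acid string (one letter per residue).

Answer: MVISRL

Derivation:
start AUG at pos 1
pos 1: AUG -> M; peptide=M
pos 4: GUA -> V; peptide=MV
pos 7: AUA -> I; peptide=MVI
pos 10: UCU -> S; peptide=MVIS
pos 13: CGA -> R; peptide=MVISR
pos 16: UUA -> L; peptide=MVISRL
pos 19: UAG -> STOP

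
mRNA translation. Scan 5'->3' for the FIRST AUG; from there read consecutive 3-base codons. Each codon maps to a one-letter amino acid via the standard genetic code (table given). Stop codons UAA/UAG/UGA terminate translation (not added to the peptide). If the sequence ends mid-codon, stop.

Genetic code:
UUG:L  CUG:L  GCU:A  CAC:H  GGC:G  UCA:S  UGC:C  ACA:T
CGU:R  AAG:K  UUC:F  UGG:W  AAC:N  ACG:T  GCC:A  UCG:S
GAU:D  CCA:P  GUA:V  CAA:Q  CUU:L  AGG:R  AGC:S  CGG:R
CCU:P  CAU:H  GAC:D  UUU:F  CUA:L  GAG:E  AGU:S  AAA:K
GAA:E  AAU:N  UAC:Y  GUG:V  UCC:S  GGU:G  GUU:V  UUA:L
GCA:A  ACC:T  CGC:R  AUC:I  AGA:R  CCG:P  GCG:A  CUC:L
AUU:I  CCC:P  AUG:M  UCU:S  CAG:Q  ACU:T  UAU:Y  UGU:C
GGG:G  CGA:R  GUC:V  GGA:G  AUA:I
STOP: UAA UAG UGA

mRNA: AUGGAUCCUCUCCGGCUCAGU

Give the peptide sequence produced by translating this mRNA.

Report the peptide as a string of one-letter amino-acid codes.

Answer: MDPLRLS

Derivation:
start AUG at pos 0
pos 0: AUG -> M; peptide=M
pos 3: GAU -> D; peptide=MD
pos 6: CCU -> P; peptide=MDP
pos 9: CUC -> L; peptide=MDPL
pos 12: CGG -> R; peptide=MDPLR
pos 15: CUC -> L; peptide=MDPLRL
pos 18: AGU -> S; peptide=MDPLRLS
pos 21: only 0 nt remain (<3), stop (end of mRNA)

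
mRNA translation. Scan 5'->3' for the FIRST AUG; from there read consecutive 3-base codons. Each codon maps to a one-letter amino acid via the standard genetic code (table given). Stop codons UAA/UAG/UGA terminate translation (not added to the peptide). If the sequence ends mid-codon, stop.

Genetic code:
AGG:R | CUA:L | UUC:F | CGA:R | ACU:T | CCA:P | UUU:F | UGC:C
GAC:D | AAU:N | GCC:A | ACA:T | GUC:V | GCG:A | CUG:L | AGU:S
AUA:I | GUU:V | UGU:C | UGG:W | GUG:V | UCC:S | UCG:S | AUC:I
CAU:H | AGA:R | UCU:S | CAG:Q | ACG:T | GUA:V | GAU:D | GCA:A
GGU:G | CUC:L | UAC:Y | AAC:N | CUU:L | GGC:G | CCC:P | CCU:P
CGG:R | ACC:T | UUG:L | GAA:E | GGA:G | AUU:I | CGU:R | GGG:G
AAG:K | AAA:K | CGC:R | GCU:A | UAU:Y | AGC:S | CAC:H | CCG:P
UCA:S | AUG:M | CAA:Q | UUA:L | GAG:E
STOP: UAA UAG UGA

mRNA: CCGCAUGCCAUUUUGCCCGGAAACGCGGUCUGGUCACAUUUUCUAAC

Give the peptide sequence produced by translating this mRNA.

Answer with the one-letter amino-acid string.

start AUG at pos 4
pos 4: AUG -> M; peptide=M
pos 7: CCA -> P; peptide=MP
pos 10: UUU -> F; peptide=MPF
pos 13: UGC -> C; peptide=MPFC
pos 16: CCG -> P; peptide=MPFCP
pos 19: GAA -> E; peptide=MPFCPE
pos 22: ACG -> T; peptide=MPFCPET
pos 25: CGG -> R; peptide=MPFCPETR
pos 28: UCU -> S; peptide=MPFCPETRS
pos 31: GGU -> G; peptide=MPFCPETRSG
pos 34: CAC -> H; peptide=MPFCPETRSGH
pos 37: AUU -> I; peptide=MPFCPETRSGHI
pos 40: UUC -> F; peptide=MPFCPETRSGHIF
pos 43: UAA -> STOP

Answer: MPFCPETRSGHIF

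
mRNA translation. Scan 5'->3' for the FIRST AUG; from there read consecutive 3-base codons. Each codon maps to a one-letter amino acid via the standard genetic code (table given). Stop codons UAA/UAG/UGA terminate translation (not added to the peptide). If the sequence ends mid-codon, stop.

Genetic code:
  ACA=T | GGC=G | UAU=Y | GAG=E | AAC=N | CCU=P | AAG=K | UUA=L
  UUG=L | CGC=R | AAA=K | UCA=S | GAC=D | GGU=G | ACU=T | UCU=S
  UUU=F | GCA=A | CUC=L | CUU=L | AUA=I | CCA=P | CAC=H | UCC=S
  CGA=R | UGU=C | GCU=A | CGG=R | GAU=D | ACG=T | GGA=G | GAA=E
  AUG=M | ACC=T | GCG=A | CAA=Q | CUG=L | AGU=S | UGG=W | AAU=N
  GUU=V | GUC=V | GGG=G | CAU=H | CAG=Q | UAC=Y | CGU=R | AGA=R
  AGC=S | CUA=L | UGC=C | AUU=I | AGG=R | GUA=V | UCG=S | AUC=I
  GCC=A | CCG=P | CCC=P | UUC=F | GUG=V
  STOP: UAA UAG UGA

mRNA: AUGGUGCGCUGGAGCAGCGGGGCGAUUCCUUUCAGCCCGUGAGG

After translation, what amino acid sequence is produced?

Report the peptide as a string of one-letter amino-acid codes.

Answer: MVRWSSGAIPFSP

Derivation:
start AUG at pos 0
pos 0: AUG -> M; peptide=M
pos 3: GUG -> V; peptide=MV
pos 6: CGC -> R; peptide=MVR
pos 9: UGG -> W; peptide=MVRW
pos 12: AGC -> S; peptide=MVRWS
pos 15: AGC -> S; peptide=MVRWSS
pos 18: GGG -> G; peptide=MVRWSSG
pos 21: GCG -> A; peptide=MVRWSSGA
pos 24: AUU -> I; peptide=MVRWSSGAI
pos 27: CCU -> P; peptide=MVRWSSGAIP
pos 30: UUC -> F; peptide=MVRWSSGAIPF
pos 33: AGC -> S; peptide=MVRWSSGAIPFS
pos 36: CCG -> P; peptide=MVRWSSGAIPFSP
pos 39: UGA -> STOP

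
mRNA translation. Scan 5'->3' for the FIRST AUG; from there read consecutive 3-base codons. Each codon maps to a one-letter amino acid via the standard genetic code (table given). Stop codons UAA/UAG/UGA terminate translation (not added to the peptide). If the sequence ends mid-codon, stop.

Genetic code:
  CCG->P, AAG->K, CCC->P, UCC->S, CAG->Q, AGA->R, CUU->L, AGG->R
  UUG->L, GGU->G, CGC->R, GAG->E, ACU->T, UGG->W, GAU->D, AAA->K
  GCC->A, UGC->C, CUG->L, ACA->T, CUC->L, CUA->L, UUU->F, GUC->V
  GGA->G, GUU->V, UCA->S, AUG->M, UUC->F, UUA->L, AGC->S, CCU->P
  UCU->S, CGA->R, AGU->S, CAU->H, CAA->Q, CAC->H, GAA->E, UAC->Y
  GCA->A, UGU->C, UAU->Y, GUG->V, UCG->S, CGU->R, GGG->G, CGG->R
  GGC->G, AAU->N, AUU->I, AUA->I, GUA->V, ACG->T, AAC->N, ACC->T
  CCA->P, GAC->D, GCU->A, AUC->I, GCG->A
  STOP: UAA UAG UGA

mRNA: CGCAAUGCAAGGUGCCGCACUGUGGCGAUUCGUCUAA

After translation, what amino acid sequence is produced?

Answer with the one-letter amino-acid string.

Answer: MQGAALWRFV

Derivation:
start AUG at pos 4
pos 4: AUG -> M; peptide=M
pos 7: CAA -> Q; peptide=MQ
pos 10: GGU -> G; peptide=MQG
pos 13: GCC -> A; peptide=MQGA
pos 16: GCA -> A; peptide=MQGAA
pos 19: CUG -> L; peptide=MQGAAL
pos 22: UGG -> W; peptide=MQGAALW
pos 25: CGA -> R; peptide=MQGAALWR
pos 28: UUC -> F; peptide=MQGAALWRF
pos 31: GUC -> V; peptide=MQGAALWRFV
pos 34: UAA -> STOP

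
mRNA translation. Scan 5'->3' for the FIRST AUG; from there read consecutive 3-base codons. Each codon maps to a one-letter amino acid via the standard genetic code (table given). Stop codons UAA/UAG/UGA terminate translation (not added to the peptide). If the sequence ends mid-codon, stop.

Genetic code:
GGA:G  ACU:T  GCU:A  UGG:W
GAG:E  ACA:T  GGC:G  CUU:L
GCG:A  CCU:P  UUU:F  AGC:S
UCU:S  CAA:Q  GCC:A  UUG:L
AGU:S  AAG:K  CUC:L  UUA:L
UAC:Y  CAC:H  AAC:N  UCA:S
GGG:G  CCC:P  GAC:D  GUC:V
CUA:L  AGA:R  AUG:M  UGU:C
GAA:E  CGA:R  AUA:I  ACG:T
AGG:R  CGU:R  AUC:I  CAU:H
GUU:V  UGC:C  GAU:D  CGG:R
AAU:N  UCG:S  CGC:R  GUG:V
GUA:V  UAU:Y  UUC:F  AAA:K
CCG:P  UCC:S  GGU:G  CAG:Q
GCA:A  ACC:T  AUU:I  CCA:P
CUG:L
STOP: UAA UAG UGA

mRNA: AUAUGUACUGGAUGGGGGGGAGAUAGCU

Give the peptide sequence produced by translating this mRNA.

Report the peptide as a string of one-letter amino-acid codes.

start AUG at pos 2
pos 2: AUG -> M; peptide=M
pos 5: UAC -> Y; peptide=MY
pos 8: UGG -> W; peptide=MYW
pos 11: AUG -> M; peptide=MYWM
pos 14: GGG -> G; peptide=MYWMG
pos 17: GGG -> G; peptide=MYWMGG
pos 20: AGA -> R; peptide=MYWMGGR
pos 23: UAG -> STOP

Answer: MYWMGGR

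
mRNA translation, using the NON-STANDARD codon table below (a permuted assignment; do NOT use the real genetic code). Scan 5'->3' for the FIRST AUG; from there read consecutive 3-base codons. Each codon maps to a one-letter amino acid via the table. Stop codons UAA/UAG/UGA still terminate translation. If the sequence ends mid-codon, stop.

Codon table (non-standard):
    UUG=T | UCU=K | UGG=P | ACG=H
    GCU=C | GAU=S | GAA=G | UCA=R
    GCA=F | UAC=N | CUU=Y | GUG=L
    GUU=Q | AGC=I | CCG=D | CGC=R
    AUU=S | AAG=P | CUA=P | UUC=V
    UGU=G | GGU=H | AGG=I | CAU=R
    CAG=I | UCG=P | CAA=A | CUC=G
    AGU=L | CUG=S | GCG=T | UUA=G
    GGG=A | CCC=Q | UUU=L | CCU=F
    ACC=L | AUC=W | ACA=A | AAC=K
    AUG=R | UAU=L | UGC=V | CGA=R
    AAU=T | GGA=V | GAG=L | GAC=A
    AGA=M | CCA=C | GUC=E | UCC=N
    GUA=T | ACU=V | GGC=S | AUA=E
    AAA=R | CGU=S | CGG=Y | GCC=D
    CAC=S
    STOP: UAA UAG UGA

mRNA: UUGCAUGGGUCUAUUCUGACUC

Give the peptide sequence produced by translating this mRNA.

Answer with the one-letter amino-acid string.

start AUG at pos 4
pos 4: AUG -> R; peptide=R
pos 7: GGU -> H; peptide=RH
pos 10: CUA -> P; peptide=RHP
pos 13: UUC -> V; peptide=RHPV
pos 16: UGA -> STOP

Answer: RHPV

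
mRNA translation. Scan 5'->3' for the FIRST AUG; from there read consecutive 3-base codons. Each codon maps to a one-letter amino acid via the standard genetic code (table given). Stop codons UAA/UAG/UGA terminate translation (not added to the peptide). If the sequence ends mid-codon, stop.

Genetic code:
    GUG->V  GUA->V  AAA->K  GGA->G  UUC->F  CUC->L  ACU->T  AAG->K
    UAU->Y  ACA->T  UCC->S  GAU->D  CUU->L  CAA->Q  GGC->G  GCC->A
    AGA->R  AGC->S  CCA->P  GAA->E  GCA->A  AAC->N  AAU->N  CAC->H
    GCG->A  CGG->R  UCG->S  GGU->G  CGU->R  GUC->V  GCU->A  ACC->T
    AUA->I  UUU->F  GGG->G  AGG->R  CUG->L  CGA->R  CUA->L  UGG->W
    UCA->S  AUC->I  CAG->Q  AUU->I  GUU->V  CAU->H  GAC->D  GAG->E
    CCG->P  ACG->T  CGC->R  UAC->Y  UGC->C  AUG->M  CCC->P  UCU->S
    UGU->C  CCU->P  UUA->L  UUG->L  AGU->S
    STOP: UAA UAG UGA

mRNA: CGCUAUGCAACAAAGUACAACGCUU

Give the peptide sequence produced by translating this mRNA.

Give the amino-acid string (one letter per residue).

start AUG at pos 4
pos 4: AUG -> M; peptide=M
pos 7: CAA -> Q; peptide=MQ
pos 10: CAA -> Q; peptide=MQQ
pos 13: AGU -> S; peptide=MQQS
pos 16: ACA -> T; peptide=MQQST
pos 19: ACG -> T; peptide=MQQSTT
pos 22: CUU -> L; peptide=MQQSTTL
pos 25: only 0 nt remain (<3), stop (end of mRNA)

Answer: MQQSTTL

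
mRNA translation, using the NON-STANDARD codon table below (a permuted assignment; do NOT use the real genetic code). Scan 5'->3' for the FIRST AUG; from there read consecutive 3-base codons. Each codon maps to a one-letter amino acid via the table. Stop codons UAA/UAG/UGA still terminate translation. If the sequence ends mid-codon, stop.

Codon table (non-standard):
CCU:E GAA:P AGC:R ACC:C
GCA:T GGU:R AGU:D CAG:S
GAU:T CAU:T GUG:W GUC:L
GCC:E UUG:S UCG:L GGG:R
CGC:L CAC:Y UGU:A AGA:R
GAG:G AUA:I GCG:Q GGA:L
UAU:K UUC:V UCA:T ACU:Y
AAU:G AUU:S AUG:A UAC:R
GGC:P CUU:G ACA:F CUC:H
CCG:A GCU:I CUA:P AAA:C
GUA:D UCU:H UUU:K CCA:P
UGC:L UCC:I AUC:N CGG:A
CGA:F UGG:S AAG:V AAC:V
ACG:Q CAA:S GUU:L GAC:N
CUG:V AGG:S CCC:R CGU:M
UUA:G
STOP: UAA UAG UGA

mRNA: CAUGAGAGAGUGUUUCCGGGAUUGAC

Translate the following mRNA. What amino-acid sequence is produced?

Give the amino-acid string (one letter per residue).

Answer: ARGAVAT

Derivation:
start AUG at pos 1
pos 1: AUG -> A; peptide=A
pos 4: AGA -> R; peptide=AR
pos 7: GAG -> G; peptide=ARG
pos 10: UGU -> A; peptide=ARGA
pos 13: UUC -> V; peptide=ARGAV
pos 16: CGG -> A; peptide=ARGAVA
pos 19: GAU -> T; peptide=ARGAVAT
pos 22: UGA -> STOP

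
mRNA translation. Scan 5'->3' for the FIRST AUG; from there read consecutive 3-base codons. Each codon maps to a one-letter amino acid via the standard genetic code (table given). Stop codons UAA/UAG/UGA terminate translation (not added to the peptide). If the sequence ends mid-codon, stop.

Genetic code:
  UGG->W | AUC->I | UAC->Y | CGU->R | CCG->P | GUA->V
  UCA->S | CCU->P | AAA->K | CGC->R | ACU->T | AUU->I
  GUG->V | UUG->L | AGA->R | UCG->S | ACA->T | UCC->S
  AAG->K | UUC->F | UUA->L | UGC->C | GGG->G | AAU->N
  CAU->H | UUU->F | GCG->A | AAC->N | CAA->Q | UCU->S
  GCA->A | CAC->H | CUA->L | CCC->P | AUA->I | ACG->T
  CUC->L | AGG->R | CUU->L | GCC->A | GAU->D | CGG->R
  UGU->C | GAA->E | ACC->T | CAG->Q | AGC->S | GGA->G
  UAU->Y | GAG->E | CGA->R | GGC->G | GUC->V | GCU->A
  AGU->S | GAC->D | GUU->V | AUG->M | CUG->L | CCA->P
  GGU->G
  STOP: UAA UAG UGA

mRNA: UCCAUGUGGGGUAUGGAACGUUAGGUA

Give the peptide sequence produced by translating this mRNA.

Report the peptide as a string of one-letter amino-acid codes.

Answer: MWGMER

Derivation:
start AUG at pos 3
pos 3: AUG -> M; peptide=M
pos 6: UGG -> W; peptide=MW
pos 9: GGU -> G; peptide=MWG
pos 12: AUG -> M; peptide=MWGM
pos 15: GAA -> E; peptide=MWGME
pos 18: CGU -> R; peptide=MWGMER
pos 21: UAG -> STOP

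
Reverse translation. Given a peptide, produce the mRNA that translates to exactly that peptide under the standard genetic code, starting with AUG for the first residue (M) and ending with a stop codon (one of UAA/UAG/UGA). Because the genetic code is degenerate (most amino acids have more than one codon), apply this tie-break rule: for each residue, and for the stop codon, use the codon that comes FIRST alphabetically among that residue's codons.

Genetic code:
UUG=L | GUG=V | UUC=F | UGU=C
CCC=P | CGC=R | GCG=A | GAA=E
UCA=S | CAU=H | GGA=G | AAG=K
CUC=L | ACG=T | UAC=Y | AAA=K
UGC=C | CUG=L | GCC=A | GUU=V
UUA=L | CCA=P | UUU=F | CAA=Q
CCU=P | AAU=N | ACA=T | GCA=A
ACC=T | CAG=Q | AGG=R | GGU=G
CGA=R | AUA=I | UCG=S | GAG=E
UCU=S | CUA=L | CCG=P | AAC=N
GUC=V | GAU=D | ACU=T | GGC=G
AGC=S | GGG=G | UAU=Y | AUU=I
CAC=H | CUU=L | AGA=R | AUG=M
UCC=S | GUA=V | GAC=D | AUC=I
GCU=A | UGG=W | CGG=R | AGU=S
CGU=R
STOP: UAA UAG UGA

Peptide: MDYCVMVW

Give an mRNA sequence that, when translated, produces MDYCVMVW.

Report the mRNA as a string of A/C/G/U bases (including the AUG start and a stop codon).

Answer: mRNA: AUGGACUACUGCGUAAUGGUAUGGUAA

Derivation:
residue 1: M -> AUG (start codon)
residue 2: D codons sorted = GAC,GAU -> pick first = GAC
residue 3: Y codons sorted = UAC,UAU -> pick first = UAC
residue 4: C codons sorted = UGC,UGU -> pick first = UGC
residue 5: V codons sorted = GUA,GUC,GUG,GUU -> pick first = GUA
residue 6: M -> AUG (only codon)
residue 7: V codons sorted = GUA,GUC,GUG,GUU -> pick first = GUA
residue 8: W -> UGG (only codon)
terminator: stop codons sorted = UAA,UAG,UGA -> pick first = UAA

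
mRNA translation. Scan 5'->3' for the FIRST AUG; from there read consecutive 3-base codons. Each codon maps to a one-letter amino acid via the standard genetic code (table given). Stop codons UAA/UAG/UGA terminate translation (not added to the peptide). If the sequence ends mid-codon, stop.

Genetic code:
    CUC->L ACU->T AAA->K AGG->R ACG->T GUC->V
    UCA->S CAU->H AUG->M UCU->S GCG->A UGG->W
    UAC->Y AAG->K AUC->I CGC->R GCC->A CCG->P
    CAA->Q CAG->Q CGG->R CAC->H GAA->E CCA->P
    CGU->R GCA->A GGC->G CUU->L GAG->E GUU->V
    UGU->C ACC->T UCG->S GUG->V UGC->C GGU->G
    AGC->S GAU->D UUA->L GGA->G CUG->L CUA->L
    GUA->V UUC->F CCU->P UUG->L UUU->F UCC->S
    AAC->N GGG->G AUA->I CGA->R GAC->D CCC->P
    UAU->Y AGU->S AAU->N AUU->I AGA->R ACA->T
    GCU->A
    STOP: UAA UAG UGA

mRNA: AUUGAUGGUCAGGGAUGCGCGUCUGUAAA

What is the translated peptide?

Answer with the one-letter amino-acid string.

Answer: MVRDARL

Derivation:
start AUG at pos 4
pos 4: AUG -> M; peptide=M
pos 7: GUC -> V; peptide=MV
pos 10: AGG -> R; peptide=MVR
pos 13: GAU -> D; peptide=MVRD
pos 16: GCG -> A; peptide=MVRDA
pos 19: CGU -> R; peptide=MVRDAR
pos 22: CUG -> L; peptide=MVRDARL
pos 25: UAA -> STOP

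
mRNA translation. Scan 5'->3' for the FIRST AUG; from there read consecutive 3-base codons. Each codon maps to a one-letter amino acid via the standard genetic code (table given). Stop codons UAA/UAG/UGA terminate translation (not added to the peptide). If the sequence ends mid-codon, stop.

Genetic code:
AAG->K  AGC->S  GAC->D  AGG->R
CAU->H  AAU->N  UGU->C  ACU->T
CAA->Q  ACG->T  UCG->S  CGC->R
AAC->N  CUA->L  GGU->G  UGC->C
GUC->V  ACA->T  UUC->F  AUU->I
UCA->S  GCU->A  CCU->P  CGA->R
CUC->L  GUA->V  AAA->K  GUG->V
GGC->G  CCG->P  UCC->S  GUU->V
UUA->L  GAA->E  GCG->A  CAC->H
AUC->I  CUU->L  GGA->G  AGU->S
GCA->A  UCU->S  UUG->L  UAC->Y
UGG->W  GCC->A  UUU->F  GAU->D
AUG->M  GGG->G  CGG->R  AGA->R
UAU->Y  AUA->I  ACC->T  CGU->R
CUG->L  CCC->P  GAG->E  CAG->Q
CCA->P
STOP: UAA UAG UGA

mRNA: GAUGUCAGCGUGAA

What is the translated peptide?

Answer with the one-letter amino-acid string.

Answer: MSA

Derivation:
start AUG at pos 1
pos 1: AUG -> M; peptide=M
pos 4: UCA -> S; peptide=MS
pos 7: GCG -> A; peptide=MSA
pos 10: UGA -> STOP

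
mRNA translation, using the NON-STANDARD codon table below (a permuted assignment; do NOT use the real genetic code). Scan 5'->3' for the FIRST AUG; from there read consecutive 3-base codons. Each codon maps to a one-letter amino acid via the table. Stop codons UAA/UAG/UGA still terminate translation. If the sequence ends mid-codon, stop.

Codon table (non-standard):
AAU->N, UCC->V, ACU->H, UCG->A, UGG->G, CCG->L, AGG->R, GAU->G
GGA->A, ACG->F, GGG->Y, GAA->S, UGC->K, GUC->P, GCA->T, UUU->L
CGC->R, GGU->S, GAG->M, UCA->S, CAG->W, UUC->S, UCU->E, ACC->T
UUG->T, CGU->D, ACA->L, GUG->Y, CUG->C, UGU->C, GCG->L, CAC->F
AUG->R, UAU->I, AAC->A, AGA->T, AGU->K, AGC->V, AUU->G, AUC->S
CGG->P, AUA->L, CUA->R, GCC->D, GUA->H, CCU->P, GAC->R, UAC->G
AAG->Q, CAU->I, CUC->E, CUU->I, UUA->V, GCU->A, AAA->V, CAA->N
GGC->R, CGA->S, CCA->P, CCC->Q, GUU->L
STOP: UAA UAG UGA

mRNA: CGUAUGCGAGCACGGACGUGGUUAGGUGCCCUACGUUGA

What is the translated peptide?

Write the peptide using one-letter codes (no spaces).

start AUG at pos 3
pos 3: AUG -> R; peptide=R
pos 6: CGA -> S; peptide=RS
pos 9: GCA -> T; peptide=RST
pos 12: CGG -> P; peptide=RSTP
pos 15: ACG -> F; peptide=RSTPF
pos 18: UGG -> G; peptide=RSTPFG
pos 21: UUA -> V; peptide=RSTPFGV
pos 24: GGU -> S; peptide=RSTPFGVS
pos 27: GCC -> D; peptide=RSTPFGVSD
pos 30: CUA -> R; peptide=RSTPFGVSDR
pos 33: CGU -> D; peptide=RSTPFGVSDRD
pos 36: UGA -> STOP

Answer: RSTPFGVSDRD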